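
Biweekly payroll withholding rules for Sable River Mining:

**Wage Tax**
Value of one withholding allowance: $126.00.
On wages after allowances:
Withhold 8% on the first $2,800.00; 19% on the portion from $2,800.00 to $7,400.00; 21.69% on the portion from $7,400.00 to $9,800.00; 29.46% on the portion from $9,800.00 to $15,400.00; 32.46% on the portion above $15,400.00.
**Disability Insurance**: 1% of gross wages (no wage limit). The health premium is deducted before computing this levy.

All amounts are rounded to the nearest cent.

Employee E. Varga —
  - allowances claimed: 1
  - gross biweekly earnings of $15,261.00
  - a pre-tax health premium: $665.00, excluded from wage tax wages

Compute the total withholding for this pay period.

$3,140.30

Wage Tax: taxable = $15,261.00 − $665.00 − 1×$126.00 = $14,470.00
  $1,618.56 + 29.46% × ($14,470.00 − $9,800.00) = $1,618.56 + 29.46% × $4,670.00 = $2,994.34
Disability Insurance: 1% × $14,596.00 = $145.96
Total: $2,994.34 + $145.96 = $3,140.30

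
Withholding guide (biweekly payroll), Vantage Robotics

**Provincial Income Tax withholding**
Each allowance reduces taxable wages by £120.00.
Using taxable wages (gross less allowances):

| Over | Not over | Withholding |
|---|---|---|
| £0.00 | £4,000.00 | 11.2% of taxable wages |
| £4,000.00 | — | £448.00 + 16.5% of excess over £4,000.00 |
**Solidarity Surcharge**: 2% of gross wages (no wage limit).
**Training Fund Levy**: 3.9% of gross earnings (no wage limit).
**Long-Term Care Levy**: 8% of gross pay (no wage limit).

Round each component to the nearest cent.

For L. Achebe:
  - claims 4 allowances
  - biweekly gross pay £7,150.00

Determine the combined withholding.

Provincial Income Tax: taxable = £7,150.00 − 4×£120.00 = £6,670.00
  £448.00 + 16.5% × (£6,670.00 − £4,000.00) = £448.00 + 16.5% × £2,670.00 = £888.55
Solidarity Surcharge: 2% × £7,150.00 = £143.00
Training Fund Levy: 3.9% × £7,150.00 = £278.85
Long-Term Care Levy: 8% × £7,150.00 = £572.00
Total: £888.55 + £143.00 + £278.85 + £572.00 = £1,882.40

£1,882.40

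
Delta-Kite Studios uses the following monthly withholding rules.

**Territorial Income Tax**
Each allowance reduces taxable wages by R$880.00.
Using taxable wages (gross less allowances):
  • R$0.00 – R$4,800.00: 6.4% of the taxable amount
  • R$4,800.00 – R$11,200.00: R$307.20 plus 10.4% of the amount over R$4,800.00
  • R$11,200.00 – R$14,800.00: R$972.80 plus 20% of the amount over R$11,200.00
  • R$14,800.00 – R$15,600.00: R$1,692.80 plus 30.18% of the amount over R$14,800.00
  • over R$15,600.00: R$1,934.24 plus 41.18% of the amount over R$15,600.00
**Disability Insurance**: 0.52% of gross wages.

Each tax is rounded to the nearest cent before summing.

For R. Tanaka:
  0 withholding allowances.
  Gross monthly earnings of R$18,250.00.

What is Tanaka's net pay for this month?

Territorial Income Tax: taxable = R$18,250.00
  R$1,934.24 + 41.18% × (R$18,250.00 − R$15,600.00) = R$1,934.24 + 41.18% × R$2,650.00 = R$3,025.51
Disability Insurance: 0.52% × R$18,250.00 = R$94.90
Total withheld: R$3,025.51 + R$94.90 = R$3,120.41
Net pay: R$18,250.00 − R$3,120.41 = R$15,129.59

R$15,129.59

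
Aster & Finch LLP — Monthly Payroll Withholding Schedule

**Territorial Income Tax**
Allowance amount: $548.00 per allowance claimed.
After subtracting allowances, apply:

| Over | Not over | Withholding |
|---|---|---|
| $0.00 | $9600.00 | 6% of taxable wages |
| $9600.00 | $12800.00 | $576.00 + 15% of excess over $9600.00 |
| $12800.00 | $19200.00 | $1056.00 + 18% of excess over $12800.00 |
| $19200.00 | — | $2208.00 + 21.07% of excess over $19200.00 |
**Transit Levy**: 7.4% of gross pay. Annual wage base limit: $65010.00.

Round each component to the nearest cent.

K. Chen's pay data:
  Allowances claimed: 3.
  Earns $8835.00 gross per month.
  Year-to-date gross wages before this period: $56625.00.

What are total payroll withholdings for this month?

Territorial Income Tax: taxable = $8835.00 − 3×$548.00 = $7191.00
  6% × $7191.00 = $431.46
Transit Levy: cap $65010.00 − YTD $56625.00 = $8385.00 subject; 7.4% × $8385.00 = $620.49
Total: $431.46 + $620.49 = $1051.95

$1051.95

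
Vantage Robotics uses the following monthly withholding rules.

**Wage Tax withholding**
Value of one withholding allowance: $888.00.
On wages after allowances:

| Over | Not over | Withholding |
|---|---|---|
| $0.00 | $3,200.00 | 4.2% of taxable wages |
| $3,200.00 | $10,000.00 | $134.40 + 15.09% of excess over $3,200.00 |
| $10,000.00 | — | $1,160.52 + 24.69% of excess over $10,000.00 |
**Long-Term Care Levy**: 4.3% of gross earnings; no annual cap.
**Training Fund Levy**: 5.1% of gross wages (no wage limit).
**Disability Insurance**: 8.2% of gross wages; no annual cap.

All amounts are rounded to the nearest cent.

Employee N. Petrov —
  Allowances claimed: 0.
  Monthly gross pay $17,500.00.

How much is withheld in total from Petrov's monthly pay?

Wage Tax: taxable = $17,500.00
  $1,160.52 + 24.69% × ($17,500.00 − $10,000.00) = $1,160.52 + 24.69% × $7,500.00 = $3,012.27
Long-Term Care Levy: 4.3% × $17,500.00 = $752.50
Training Fund Levy: 5.1% × $17,500.00 = $892.50
Disability Insurance: 8.2% × $17,500.00 = $1,435.00
Total: $3,012.27 + $752.50 + $892.50 + $1,435.00 = $6,092.27

$6,092.27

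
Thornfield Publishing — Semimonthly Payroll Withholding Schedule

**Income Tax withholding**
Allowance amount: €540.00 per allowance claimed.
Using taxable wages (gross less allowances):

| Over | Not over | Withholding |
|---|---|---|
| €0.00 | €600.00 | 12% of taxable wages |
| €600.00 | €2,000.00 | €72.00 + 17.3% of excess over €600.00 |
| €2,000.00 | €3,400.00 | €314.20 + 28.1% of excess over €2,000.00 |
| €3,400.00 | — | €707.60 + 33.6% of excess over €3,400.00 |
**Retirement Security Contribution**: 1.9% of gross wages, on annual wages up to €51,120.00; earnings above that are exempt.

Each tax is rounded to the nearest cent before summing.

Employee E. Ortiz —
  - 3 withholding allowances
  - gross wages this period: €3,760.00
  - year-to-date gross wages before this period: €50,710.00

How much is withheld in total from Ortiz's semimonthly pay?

€361.33

Income Tax: taxable = €3,760.00 − 3×€540.00 = €2,140.00
  €314.20 + 28.1% × (€2,140.00 − €2,000.00) = €314.20 + 28.1% × €140.00 = €353.54
Retirement Security Contribution: cap €51,120.00 − YTD €50,710.00 = €410.00 subject; 1.9% × €410.00 = €7.79
Total: €353.54 + €7.79 = €361.33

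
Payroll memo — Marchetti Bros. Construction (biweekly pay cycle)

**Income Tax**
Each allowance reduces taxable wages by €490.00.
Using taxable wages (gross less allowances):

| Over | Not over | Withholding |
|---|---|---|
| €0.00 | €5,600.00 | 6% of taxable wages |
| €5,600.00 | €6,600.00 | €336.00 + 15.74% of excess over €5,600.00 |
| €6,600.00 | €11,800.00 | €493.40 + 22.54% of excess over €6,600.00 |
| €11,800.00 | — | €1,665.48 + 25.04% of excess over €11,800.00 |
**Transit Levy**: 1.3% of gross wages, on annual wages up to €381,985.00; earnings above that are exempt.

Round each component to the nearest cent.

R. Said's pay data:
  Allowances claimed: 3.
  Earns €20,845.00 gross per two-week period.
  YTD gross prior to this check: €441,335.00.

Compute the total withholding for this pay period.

Income Tax: taxable = €20,845.00 − 3×€490.00 = €19,375.00
  €1,665.48 + 25.04% × (€19,375.00 − €11,800.00) = €1,665.48 + 25.04% × €7,575.00 = €3,562.26
Transit Levy: YTD €441,335.00 ≥ cap €381,985.00 → €0.00
Total: €3,562.26 + €0.00 = €3,562.26

€3,562.26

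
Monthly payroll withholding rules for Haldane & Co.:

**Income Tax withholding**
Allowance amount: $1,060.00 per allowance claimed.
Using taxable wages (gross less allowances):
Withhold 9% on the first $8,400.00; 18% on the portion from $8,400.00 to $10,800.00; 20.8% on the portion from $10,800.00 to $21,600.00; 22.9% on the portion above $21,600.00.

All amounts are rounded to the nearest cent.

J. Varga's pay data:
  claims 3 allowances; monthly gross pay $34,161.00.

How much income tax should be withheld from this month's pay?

Income Tax: taxable = $34,161.00 − 3×$1,060.00 = $30,981.00
  $3,434.40 + 22.9% × ($30,981.00 − $21,600.00) = $3,434.40 + 22.9% × $9,381.00 = $5,582.65

$5,582.65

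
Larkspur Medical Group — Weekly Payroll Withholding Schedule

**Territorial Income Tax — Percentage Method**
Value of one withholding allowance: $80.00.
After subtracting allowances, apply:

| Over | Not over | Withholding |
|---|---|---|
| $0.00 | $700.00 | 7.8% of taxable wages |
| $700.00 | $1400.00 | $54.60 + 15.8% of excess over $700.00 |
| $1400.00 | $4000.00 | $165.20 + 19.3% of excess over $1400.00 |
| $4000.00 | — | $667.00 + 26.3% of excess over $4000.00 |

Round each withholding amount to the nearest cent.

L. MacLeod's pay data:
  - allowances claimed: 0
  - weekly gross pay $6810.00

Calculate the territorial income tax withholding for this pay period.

$1406.03

Territorial Income Tax: taxable = $6810.00
  $667.00 + 26.3% × ($6810.00 − $4000.00) = $667.00 + 26.3% × $2810.00 = $1406.03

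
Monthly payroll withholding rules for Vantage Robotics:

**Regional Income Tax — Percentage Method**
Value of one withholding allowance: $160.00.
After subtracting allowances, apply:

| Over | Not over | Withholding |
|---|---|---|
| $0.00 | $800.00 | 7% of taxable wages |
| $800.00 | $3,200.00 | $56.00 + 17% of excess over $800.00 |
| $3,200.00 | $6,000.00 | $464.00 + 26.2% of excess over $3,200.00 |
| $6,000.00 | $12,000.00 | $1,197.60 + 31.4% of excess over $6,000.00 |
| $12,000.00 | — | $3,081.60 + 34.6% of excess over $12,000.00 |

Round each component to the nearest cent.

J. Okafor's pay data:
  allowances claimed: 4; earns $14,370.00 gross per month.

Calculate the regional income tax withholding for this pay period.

$3,680.18

Regional Income Tax: taxable = $14,370.00 − 4×$160.00 = $13,730.00
  $3,081.60 + 34.6% × ($13,730.00 − $12,000.00) = $3,081.60 + 34.6% × $1,730.00 = $3,680.18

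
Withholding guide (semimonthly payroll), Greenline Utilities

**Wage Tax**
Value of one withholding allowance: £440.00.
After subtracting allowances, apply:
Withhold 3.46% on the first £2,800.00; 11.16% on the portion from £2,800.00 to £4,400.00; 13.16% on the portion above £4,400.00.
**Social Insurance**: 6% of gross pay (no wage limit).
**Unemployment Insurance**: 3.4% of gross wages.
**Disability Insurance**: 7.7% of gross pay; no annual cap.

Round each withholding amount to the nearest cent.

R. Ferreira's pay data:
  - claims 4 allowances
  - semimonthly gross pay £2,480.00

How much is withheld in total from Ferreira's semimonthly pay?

£448.99

Wage Tax: taxable = £2,480.00 − 4×£440.00 = £720.00
  3.46% × £720.00 = £24.91
Social Insurance: 6% × £2,480.00 = £148.80
Unemployment Insurance: 3.4% × £2,480.00 = £84.32
Disability Insurance: 7.7% × £2,480.00 = £190.96
Total: £24.91 + £148.80 + £84.32 + £190.96 = £448.99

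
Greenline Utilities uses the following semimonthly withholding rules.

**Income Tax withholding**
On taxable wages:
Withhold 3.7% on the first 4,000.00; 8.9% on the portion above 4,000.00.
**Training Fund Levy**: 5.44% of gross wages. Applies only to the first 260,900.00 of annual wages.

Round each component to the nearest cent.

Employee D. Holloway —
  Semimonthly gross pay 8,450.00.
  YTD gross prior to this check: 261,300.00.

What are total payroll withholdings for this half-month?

544.05

Income Tax: taxable = 8,450.00
  148.00 + 8.9% × (8,450.00 − 4,000.00) = 148.00 + 8.9% × 4,450.00 = 544.05
Training Fund Levy: YTD 261,300.00 ≥ cap 260,900.00 → 0.00
Total: 544.05 + 0.00 = 544.05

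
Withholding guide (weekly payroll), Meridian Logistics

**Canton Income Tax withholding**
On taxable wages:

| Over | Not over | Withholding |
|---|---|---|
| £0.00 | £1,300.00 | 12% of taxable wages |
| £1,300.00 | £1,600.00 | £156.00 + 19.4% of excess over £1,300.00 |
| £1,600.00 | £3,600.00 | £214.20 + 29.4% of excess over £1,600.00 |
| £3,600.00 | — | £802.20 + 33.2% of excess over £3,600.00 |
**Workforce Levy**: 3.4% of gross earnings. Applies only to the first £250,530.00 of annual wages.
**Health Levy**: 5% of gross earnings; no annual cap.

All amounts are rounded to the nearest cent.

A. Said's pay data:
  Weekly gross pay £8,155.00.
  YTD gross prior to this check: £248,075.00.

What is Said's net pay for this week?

£5,349.32

Canton Income Tax: taxable = £8,155.00
  £802.20 + 33.2% × (£8,155.00 − £3,600.00) = £802.20 + 33.2% × £4,555.00 = £2,314.46
Workforce Levy: cap £250,530.00 − YTD £248,075.00 = £2,455.00 subject; 3.4% × £2,455.00 = £83.47
Health Levy: 5% × £8,155.00 = £407.75
Total withheld: £2,314.46 + £83.47 + £407.75 = £2,805.68
Net pay: £8,155.00 − £2,805.68 = £5,349.32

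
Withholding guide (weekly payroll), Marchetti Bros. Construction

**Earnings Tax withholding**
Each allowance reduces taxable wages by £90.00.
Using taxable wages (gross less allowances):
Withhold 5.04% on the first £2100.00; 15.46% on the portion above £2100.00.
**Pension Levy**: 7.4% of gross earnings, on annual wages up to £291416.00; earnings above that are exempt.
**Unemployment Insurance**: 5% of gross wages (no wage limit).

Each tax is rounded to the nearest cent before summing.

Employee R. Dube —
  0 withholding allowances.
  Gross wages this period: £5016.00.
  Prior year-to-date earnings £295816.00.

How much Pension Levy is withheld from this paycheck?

£0.00

Pension Levy: YTD £295816.00 ≥ cap £291416.00 → £0.00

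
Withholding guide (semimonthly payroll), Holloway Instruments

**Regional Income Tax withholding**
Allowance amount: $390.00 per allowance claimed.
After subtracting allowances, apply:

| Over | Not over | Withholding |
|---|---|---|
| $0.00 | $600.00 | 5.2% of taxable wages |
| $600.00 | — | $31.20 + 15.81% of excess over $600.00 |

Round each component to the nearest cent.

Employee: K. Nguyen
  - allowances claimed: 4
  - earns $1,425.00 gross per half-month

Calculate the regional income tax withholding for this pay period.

Regional Income Tax: taxable = $1,425.00 − 4×$390.00 = $-135.00
  Taxable ≤ 0 → $0.00

$0.00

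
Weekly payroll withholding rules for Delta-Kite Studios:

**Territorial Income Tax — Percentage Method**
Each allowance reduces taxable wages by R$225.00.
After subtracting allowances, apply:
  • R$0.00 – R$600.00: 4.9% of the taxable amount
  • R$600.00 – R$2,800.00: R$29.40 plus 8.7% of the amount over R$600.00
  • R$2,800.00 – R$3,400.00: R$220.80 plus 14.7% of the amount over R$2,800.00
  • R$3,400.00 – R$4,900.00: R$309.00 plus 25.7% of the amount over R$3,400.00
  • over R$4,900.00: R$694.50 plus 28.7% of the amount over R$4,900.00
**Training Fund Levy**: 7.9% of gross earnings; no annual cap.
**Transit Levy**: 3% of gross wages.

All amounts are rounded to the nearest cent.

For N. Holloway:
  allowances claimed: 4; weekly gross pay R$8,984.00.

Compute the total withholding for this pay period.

Territorial Income Tax: taxable = R$8,984.00 − 4×R$225.00 = R$8,084.00
  R$694.50 + 28.7% × (R$8,084.00 − R$4,900.00) = R$694.50 + 28.7% × R$3,184.00 = R$1,608.31
Training Fund Levy: 7.9% × R$8,984.00 = R$709.74
Transit Levy: 3% × R$8,984.00 = R$269.52
Total: R$1,608.31 + R$709.74 + R$269.52 = R$2,587.57

R$2,587.57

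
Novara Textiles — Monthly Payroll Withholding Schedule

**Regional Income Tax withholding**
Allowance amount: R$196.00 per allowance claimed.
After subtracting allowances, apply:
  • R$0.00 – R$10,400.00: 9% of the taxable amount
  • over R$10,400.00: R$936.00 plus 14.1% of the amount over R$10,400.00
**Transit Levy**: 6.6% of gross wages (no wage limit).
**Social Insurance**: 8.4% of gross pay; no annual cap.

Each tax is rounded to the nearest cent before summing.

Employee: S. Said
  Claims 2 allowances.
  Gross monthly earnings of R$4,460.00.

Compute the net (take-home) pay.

Regional Income Tax: taxable = R$4,460.00 − 2×R$196.00 = R$4,068.00
  9% × R$4,068.00 = R$366.12
Transit Levy: 6.6% × R$4,460.00 = R$294.36
Social Insurance: 8.4% × R$4,460.00 = R$374.64
Total withheld: R$366.12 + R$294.36 + R$374.64 = R$1,035.12
Net pay: R$4,460.00 − R$1,035.12 = R$3,424.88

R$3,424.88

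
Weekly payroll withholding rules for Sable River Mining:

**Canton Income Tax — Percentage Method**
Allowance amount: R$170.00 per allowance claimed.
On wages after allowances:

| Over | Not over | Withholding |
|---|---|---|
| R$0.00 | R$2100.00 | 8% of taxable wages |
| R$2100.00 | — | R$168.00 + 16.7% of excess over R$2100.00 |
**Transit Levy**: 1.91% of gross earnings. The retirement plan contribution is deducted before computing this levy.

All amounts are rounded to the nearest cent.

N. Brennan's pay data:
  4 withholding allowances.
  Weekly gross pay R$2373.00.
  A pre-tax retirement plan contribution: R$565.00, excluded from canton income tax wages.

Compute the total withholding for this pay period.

R$124.77

Canton Income Tax: taxable = R$2373.00 − R$565.00 − 4×R$170.00 = R$1128.00
  8% × R$1128.00 = R$90.24
Transit Levy: 1.91% × R$1808.00 = R$34.53
Total: R$90.24 + R$34.53 = R$124.77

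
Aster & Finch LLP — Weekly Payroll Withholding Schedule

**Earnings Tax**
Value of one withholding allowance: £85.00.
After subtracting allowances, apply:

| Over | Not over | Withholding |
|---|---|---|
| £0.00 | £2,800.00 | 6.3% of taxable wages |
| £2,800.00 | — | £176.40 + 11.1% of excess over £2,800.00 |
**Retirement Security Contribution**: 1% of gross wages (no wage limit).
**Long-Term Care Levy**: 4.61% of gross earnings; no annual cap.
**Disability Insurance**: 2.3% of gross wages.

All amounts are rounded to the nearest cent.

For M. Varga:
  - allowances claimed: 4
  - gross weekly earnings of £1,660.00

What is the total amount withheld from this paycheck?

Earnings Tax: taxable = £1,660.00 − 4×£85.00 = £1,320.00
  6.3% × £1,320.00 = £83.16
Retirement Security Contribution: 1% × £1,660.00 = £16.60
Long-Term Care Levy: 4.61% × £1,660.00 = £76.53
Disability Insurance: 2.3% × £1,660.00 = £38.18
Total: £83.16 + £16.60 + £76.53 + £38.18 = £214.47

£214.47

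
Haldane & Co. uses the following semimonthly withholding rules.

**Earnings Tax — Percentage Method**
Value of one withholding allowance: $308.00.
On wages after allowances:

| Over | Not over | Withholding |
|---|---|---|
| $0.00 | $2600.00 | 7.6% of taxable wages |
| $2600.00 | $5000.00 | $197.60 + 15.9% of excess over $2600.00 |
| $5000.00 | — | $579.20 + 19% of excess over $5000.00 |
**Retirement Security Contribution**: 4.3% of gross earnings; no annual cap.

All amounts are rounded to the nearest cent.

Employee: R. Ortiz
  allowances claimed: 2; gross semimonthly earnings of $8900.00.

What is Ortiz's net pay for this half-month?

$7314.14

Earnings Tax: taxable = $8900.00 − 2×$308.00 = $8284.00
  $579.20 + 19% × ($8284.00 − $5000.00) = $579.20 + 19% × $3284.00 = $1203.16
Retirement Security Contribution: 4.3% × $8900.00 = $382.70
Total withheld: $1203.16 + $382.70 = $1585.86
Net pay: $8900.00 − $1585.86 = $7314.14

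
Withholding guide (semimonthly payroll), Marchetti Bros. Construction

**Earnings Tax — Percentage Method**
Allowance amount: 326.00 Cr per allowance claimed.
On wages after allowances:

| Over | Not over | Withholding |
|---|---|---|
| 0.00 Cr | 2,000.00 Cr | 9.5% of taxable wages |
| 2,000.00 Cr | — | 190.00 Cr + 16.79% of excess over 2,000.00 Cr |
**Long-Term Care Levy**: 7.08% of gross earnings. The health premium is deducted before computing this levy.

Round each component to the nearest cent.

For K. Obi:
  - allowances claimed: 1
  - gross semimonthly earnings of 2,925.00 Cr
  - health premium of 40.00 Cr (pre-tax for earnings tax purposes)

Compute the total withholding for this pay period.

Earnings Tax: taxable = 2,925.00 Cr − 40.00 Cr − 1×326.00 Cr = 2,559.00 Cr
  190.00 Cr + 16.79% × (2,559.00 Cr − 2,000.00 Cr) = 190.00 Cr + 16.79% × 559.00 Cr = 283.86 Cr
Long-Term Care Levy: 7.08% × 2,885.00 Cr = 204.26 Cr
Total: 283.86 Cr + 204.26 Cr = 488.12 Cr

488.12 Cr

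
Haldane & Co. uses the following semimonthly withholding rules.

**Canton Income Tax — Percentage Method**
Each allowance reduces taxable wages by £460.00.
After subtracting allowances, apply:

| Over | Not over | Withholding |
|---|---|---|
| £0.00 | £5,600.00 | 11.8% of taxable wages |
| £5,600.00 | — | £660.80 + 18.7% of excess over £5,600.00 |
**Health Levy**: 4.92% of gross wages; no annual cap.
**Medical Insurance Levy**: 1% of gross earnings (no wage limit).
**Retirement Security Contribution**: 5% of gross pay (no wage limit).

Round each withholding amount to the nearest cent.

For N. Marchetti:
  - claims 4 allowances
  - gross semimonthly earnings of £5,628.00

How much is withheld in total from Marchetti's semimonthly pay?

£1,061.56

Canton Income Tax: taxable = £5,628.00 − 4×£460.00 = £3,788.00
  11.8% × £3,788.00 = £446.98
Health Levy: 4.92% × £5,628.00 = £276.90
Medical Insurance Levy: 1% × £5,628.00 = £56.28
Retirement Security Contribution: 5% × £5,628.00 = £281.40
Total: £446.98 + £276.90 + £56.28 + £281.40 = £1,061.56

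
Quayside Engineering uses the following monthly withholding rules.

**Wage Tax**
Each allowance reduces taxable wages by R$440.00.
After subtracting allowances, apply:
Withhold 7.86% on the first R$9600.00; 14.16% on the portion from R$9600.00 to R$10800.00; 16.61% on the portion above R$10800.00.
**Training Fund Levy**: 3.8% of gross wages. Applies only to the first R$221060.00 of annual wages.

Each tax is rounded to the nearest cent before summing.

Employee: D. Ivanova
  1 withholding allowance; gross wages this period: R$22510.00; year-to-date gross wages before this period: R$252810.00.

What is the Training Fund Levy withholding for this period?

Training Fund Levy: YTD R$252810.00 ≥ cap R$221060.00 → R$0.00

R$0.00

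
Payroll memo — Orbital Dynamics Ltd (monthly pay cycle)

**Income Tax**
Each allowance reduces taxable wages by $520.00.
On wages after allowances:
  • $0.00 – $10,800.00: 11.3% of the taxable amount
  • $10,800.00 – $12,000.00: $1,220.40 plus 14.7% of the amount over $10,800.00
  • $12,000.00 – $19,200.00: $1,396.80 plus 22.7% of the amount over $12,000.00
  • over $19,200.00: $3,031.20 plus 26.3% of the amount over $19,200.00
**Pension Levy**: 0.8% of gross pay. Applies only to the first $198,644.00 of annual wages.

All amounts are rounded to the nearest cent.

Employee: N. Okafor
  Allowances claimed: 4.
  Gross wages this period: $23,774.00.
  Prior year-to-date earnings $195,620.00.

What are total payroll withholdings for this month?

$3,711.31

Income Tax: taxable = $23,774.00 − 4×$520.00 = $21,694.00
  $3,031.20 + 26.3% × ($21,694.00 − $19,200.00) = $3,031.20 + 26.3% × $2,494.00 = $3,687.12
Pension Levy: cap $198,644.00 − YTD $195,620.00 = $3,024.00 subject; 0.8% × $3,024.00 = $24.19
Total: $3,687.12 + $24.19 = $3,711.31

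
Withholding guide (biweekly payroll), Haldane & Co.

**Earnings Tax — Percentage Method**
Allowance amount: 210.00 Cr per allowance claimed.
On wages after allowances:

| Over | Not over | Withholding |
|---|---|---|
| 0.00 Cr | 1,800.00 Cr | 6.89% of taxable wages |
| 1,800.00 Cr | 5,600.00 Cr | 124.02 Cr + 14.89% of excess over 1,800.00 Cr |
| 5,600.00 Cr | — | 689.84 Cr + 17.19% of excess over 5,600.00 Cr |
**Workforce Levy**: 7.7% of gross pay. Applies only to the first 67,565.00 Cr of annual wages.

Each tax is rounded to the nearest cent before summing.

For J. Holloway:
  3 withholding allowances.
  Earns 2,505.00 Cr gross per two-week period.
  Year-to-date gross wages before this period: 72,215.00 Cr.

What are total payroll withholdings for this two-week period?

135.19 Cr

Earnings Tax: taxable = 2,505.00 Cr − 3×210.00 Cr = 1,875.00 Cr
  124.02 Cr + 14.89% × (1,875.00 Cr − 1,800.00 Cr) = 124.02 Cr + 14.89% × 75.00 Cr = 135.19 Cr
Workforce Levy: YTD 72,215.00 Cr ≥ cap 67,565.00 Cr → 0.00 Cr
Total: 135.19 Cr + 0.00 Cr = 135.19 Cr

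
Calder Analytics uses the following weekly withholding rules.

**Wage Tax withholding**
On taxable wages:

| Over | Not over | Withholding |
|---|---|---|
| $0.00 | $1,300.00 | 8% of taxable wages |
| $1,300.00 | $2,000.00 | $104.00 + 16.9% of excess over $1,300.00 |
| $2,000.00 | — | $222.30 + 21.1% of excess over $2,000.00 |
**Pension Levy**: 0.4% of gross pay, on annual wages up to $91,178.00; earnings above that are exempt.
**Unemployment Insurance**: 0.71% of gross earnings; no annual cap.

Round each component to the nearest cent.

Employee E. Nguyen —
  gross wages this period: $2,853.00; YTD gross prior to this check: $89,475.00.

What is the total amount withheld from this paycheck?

$429.35

Wage Tax: taxable = $2,853.00
  $222.30 + 21.1% × ($2,853.00 − $2,000.00) = $222.30 + 21.1% × $853.00 = $402.28
Pension Levy: cap $91,178.00 − YTD $89,475.00 = $1,703.00 subject; 0.4% × $1,703.00 = $6.81
Unemployment Insurance: 0.71% × $2,853.00 = $20.26
Total: $402.28 + $6.81 + $20.26 = $429.35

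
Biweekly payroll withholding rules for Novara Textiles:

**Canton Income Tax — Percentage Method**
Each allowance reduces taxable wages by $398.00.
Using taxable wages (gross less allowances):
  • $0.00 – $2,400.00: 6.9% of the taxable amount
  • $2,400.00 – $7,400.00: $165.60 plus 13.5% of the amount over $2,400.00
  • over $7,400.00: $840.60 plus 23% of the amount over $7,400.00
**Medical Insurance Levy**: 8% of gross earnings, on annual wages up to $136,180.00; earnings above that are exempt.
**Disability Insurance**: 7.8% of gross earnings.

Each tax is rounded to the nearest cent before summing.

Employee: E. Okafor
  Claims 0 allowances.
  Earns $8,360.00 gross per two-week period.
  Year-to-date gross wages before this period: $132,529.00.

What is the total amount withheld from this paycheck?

$2,005.56

Canton Income Tax: taxable = $8,360.00
  $840.60 + 23% × ($8,360.00 − $7,400.00) = $840.60 + 23% × $960.00 = $1,061.40
Medical Insurance Levy: cap $136,180.00 − YTD $132,529.00 = $3,651.00 subject; 8% × $3,651.00 = $292.08
Disability Insurance: 7.8% × $8,360.00 = $652.08
Total: $1,061.40 + $292.08 + $652.08 = $2,005.56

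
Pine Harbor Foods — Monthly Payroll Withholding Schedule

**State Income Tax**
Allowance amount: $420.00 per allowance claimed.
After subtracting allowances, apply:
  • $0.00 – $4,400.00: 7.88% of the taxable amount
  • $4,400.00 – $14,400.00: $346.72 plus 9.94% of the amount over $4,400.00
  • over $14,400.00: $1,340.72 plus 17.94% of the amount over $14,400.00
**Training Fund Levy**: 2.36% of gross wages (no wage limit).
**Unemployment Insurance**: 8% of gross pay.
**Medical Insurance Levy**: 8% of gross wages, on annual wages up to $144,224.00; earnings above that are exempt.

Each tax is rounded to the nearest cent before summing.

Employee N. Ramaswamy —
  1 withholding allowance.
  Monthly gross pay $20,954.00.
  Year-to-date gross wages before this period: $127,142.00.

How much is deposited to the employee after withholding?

$14,975.45

State Income Tax: taxable = $20,954.00 − 1×$420.00 = $20,534.00
  $1,340.72 + 17.94% × ($20,534.00 − $14,400.00) = $1,340.72 + 17.94% × $6,134.00 = $2,441.16
Training Fund Levy: 2.36% × $20,954.00 = $494.51
Unemployment Insurance: 8% × $20,954.00 = $1,676.32
Medical Insurance Levy: cap $144,224.00 − YTD $127,142.00 = $17,082.00 subject; 8% × $17,082.00 = $1,366.56
Total withheld: $2,441.16 + $494.51 + $1,676.32 + $1,366.56 = $5,978.55
Net pay: $20,954.00 − $5,978.55 = $14,975.45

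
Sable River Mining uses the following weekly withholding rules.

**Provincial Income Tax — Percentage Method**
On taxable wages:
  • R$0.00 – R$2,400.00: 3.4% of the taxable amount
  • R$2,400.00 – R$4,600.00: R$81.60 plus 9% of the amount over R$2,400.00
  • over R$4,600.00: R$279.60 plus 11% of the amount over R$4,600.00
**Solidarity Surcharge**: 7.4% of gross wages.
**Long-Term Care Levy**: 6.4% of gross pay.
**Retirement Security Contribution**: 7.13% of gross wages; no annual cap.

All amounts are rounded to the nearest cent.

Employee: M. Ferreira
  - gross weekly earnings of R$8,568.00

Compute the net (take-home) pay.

R$6,058.64

Provincial Income Tax: taxable = R$8,568.00
  R$279.60 + 11% × (R$8,568.00 − R$4,600.00) = R$279.60 + 11% × R$3,968.00 = R$716.08
Solidarity Surcharge: 7.4% × R$8,568.00 = R$634.03
Long-Term Care Levy: 6.4% × R$8,568.00 = R$548.35
Retirement Security Contribution: 7.13% × R$8,568.00 = R$610.90
Total withheld: R$716.08 + R$634.03 + R$548.35 + R$610.90 = R$2,509.36
Net pay: R$8,568.00 − R$2,509.36 = R$6,058.64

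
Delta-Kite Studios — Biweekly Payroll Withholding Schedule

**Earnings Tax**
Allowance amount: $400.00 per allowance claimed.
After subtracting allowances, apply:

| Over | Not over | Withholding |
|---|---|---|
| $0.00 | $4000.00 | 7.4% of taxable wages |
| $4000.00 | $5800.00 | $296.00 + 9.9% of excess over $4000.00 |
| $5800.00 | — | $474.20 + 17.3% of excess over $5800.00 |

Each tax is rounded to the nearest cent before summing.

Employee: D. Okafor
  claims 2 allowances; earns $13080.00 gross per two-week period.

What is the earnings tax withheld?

Earnings Tax: taxable = $13080.00 − 2×$400.00 = $12280.00
  $474.20 + 17.3% × ($12280.00 − $5800.00) = $474.20 + 17.3% × $6480.00 = $1595.24

$1595.24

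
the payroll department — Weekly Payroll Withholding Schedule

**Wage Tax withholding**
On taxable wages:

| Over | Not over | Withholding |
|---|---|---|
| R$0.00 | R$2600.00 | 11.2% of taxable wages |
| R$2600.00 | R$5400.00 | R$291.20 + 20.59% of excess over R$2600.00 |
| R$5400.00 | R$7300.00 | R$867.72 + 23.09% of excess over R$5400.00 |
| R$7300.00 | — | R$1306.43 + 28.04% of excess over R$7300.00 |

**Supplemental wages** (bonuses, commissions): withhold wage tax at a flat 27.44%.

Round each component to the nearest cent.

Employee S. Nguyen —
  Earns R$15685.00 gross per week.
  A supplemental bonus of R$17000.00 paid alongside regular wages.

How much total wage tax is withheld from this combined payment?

R$8322.38

Wage Tax: taxable = R$15685.00
  R$1306.43 + 28.04% × (R$15685.00 − R$7300.00) = R$1306.43 + 28.04% × R$8385.00 = R$3657.58
Supplemental (27.44% flat on bonus): 27.44% × R$17000.00 = R$4664.80
Total wage tax: R$3657.58 + R$4664.80 = R$8322.38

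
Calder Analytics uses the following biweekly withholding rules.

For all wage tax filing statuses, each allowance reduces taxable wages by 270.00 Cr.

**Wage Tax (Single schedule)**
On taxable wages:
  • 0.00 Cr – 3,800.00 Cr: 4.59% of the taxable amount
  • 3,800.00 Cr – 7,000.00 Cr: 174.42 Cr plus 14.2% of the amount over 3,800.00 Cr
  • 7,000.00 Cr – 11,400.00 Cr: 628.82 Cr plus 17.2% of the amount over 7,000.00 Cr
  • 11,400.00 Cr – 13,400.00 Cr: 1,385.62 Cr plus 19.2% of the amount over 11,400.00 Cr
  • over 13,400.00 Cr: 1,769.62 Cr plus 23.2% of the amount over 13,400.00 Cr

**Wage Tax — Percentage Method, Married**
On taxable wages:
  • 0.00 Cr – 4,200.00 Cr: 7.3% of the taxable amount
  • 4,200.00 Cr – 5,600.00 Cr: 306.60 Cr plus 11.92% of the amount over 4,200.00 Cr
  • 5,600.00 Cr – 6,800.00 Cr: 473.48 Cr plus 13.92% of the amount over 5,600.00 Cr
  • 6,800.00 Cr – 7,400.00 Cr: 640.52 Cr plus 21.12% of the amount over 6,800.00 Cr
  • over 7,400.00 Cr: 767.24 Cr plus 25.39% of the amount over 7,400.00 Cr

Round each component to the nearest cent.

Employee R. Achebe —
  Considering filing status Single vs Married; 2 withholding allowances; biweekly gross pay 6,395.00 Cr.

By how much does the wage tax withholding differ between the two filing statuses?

42.75 Cr

Wage Tax (Single): taxable = 6,395.00 Cr − 2×270.00 Cr = 5,855.00 Cr
  174.42 Cr + 14.2% × (5,855.00 Cr − 3,800.00 Cr) = 174.42 Cr + 14.2% × 2,055.00 Cr = 466.23 Cr
Wage Tax (Married): taxable = 6,395.00 Cr − 2×270.00 Cr = 5,855.00 Cr
  473.48 Cr + 13.92% × (5,855.00 Cr − 5,600.00 Cr) = 473.48 Cr + 13.92% × 255.00 Cr = 508.98 Cr
Difference: |466.23 Cr − 508.98 Cr| = 42.75 Cr (higher under Married)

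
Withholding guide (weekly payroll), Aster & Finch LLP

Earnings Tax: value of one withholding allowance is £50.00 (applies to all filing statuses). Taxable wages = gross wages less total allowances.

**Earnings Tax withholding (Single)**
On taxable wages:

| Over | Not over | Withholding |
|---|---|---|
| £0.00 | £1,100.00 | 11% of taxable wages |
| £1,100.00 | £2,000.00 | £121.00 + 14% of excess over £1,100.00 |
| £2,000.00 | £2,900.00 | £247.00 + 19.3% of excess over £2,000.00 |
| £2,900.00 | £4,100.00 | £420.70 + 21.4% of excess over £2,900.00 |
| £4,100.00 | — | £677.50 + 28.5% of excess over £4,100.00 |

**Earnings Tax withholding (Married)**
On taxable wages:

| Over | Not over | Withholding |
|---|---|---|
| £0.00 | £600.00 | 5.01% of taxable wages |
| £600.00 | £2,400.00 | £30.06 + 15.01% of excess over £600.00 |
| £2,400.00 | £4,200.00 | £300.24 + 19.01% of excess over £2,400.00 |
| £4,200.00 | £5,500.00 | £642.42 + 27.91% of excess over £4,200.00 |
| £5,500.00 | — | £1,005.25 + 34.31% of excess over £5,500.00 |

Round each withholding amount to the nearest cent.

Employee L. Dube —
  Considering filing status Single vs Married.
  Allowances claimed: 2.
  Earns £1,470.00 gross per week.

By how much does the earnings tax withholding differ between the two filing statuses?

Earnings Tax (Single): taxable = £1,470.00 − 2×£50.00 = £1,370.00
  £121.00 + 14% × (£1,370.00 − £1,100.00) = £121.00 + 14% × £270.00 = £158.80
Earnings Tax (Married): taxable = £1,470.00 − 2×£50.00 = £1,370.00
  £30.06 + 15.01% × (£1,370.00 − £600.00) = £30.06 + 15.01% × £770.00 = £145.64
Difference: |£158.80 − £145.64| = £13.16 (higher under Single)

£13.16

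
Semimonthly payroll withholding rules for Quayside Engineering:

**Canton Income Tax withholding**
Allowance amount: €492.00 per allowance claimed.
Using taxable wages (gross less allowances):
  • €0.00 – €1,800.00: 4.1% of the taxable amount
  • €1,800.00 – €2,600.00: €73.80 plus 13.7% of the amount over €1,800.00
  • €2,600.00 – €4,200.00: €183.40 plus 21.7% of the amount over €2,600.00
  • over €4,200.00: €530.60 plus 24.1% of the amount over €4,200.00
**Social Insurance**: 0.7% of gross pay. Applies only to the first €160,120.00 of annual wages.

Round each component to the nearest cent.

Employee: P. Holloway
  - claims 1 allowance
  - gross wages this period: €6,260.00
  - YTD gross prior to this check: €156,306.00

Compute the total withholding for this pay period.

Canton Income Tax: taxable = €6,260.00 − 1×€492.00 = €5,768.00
  €530.60 + 24.1% × (€5,768.00 − €4,200.00) = €530.60 + 24.1% × €1,568.00 = €908.49
Social Insurance: cap €160,120.00 − YTD €156,306.00 = €3,814.00 subject; 0.7% × €3,814.00 = €26.70
Total: €908.49 + €26.70 = €935.19

€935.19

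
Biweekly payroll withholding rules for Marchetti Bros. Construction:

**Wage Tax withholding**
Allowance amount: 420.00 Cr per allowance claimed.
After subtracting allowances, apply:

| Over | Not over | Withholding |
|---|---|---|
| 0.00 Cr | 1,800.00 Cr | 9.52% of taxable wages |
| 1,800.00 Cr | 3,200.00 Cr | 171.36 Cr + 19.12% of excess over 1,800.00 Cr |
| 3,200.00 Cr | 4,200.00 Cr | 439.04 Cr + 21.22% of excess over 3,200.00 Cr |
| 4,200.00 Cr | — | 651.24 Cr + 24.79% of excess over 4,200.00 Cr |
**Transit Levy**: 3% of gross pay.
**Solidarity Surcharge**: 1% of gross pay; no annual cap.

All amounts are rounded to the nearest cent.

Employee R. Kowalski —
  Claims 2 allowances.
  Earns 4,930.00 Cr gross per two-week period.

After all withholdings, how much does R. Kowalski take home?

Wage Tax: taxable = 4,930.00 Cr − 2×420.00 Cr = 4,090.00 Cr
  439.04 Cr + 21.22% × (4,090.00 Cr − 3,200.00 Cr) = 439.04 Cr + 21.22% × 890.00 Cr = 627.90 Cr
Transit Levy: 3% × 4,930.00 Cr = 147.90 Cr
Solidarity Surcharge: 1% × 4,930.00 Cr = 49.30 Cr
Total withheld: 627.90 Cr + 147.90 Cr + 49.30 Cr = 825.10 Cr
Net pay: 4,930.00 Cr − 825.10 Cr = 4,104.90 Cr

4,104.90 Cr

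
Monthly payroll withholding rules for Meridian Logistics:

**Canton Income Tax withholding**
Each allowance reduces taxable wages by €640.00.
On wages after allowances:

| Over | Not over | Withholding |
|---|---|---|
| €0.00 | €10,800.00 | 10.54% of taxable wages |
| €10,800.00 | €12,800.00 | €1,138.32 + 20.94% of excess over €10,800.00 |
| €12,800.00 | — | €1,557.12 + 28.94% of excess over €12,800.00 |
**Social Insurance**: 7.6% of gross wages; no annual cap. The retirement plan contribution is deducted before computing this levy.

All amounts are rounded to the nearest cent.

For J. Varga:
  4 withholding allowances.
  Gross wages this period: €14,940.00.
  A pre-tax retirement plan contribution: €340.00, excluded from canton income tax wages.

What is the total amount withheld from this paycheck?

Canton Income Tax: taxable = €14,940.00 − €340.00 − 4×€640.00 = €12,040.00
  €1,138.32 + 20.94% × (€12,040.00 − €10,800.00) = €1,138.32 + 20.94% × €1,240.00 = €1,397.98
Social Insurance: 7.6% × €14,600.00 = €1,109.60
Total: €1,397.98 + €1,109.60 = €2,507.58

€2,507.58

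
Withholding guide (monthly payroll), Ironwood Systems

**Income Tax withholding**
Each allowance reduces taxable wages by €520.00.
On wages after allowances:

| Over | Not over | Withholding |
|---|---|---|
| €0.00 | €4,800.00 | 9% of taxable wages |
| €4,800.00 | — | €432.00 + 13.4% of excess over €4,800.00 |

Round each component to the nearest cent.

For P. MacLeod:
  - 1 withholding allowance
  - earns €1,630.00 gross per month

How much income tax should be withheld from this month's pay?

Income Tax: taxable = €1,630.00 − 1×€520.00 = €1,110.00
  9% × €1,110.00 = €99.90

€99.90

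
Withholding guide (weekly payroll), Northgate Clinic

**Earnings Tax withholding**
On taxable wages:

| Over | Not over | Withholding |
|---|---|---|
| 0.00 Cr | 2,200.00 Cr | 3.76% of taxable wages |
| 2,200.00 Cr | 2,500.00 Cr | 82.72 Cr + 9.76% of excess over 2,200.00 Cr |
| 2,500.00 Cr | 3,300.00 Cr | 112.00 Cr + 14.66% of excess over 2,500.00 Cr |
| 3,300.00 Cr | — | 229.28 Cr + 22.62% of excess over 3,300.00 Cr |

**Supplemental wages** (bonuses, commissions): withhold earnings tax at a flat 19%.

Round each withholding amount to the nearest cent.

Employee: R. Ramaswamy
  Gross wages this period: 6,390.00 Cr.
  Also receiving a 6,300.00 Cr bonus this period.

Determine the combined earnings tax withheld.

2,125.24 Cr

Earnings Tax: taxable = 6,390.00 Cr
  229.28 Cr + 22.62% × (6,390.00 Cr − 3,300.00 Cr) = 229.28 Cr + 22.62% × 3,090.00 Cr = 928.24 Cr
Supplemental (19% flat on bonus): 19% × 6,300.00 Cr = 1,197.00 Cr
Total earnings tax: 928.24 Cr + 1,197.00 Cr = 2,125.24 Cr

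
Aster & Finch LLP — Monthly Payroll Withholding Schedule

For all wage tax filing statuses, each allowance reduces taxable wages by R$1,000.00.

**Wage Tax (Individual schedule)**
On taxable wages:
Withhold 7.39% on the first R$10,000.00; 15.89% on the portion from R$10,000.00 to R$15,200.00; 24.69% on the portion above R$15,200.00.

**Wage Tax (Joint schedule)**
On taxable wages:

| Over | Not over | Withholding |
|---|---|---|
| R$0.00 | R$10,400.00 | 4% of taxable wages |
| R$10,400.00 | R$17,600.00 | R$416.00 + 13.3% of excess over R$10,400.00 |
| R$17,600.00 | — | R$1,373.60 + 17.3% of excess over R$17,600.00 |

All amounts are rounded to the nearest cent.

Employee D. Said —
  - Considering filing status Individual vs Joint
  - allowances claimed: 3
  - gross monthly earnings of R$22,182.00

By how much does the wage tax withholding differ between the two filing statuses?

Wage Tax (Individual): taxable = R$22,182.00 − 3×R$1,000.00 = R$19,182.00
  R$1,565.28 + 24.69% × (R$19,182.00 − R$15,200.00) = R$1,565.28 + 24.69% × R$3,982.00 = R$2,548.44
Wage Tax (Joint): taxable = R$22,182.00 − 3×R$1,000.00 = R$19,182.00
  R$1,373.60 + 17.3% × (R$19,182.00 − R$17,600.00) = R$1,373.60 + 17.3% × R$1,582.00 = R$1,647.29
Difference: |R$2,548.44 − R$1,647.29| = R$901.15 (higher under Individual)

R$901.15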